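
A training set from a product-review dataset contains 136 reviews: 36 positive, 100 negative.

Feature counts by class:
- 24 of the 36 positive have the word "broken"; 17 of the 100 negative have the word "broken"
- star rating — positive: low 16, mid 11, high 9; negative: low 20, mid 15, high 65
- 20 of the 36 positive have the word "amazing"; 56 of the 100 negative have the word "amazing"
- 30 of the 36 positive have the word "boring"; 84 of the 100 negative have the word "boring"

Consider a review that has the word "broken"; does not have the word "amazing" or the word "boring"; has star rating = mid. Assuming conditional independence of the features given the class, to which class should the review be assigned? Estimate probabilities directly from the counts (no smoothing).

positive: (36/136) × (24/36) × (11/36) × (16/36) × (6/36) ≈ 0.00399419
negative: (100/136) × (17/100) × (15/100) × (44/100) × (16/100) = 0.00132
Highest score → positive.

positive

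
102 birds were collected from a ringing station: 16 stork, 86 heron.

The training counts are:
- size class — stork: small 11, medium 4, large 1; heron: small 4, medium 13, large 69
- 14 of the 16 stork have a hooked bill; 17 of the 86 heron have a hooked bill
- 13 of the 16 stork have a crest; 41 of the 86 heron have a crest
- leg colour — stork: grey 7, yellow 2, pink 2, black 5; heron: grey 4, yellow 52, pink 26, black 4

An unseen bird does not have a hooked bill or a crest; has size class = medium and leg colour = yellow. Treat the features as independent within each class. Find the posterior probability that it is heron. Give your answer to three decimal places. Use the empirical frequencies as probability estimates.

0.996

stork: (16/102) × (4/16) × (2/16) × (3/16) × (2/16) ≈ 0.00011489
heron: (86/102) × (13/86) × (69/86) × (45/86) × (52/86) ≈ 0.0323529
P(heron | x) = 0.0323529 / 0.03246779 ≈ 0.996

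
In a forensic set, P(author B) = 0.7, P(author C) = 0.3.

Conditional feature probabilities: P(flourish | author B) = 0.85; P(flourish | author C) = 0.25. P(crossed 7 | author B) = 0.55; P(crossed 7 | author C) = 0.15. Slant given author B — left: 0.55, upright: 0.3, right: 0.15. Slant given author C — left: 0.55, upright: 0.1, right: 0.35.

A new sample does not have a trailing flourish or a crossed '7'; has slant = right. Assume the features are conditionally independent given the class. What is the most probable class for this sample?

author C

author B: 0.7 × (1−0.85) × (1−0.55) × 0.15 = 0.0070875
author C: 0.3 × (1−0.25) × (1−0.15) × 0.35 = 0.0669375
Highest score → author C.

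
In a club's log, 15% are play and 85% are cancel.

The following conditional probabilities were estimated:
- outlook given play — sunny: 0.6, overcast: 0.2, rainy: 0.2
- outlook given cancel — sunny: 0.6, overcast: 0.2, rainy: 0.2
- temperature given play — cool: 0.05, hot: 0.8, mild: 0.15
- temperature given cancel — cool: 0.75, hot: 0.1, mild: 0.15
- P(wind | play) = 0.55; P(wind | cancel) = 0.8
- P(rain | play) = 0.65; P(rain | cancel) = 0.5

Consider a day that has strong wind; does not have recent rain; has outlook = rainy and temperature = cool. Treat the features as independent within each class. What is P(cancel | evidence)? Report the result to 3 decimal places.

play: 0.15 × 0.2 × 0.05 × 0.55 × (1−0.65) = 0.00028875
cancel: 0.85 × 0.2 × 0.75 × 0.8 × (1−0.5) = 0.051
P(cancel | x) = 0.051 / 0.05128875 ≈ 0.994

0.994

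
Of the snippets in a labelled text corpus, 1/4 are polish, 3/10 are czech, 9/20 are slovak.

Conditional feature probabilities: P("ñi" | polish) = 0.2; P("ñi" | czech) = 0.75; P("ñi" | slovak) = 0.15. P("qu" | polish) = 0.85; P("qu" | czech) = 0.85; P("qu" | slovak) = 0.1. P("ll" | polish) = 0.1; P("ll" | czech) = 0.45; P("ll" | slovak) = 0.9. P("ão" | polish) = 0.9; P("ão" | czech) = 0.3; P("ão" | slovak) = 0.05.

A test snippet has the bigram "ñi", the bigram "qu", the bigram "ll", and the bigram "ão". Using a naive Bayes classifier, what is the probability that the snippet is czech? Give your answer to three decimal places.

0.862

polish: 0.25 × 0.2 × 0.85 × 0.1 × 0.9 = 0.003825
czech: 0.3 × 0.75 × 0.85 × 0.45 × 0.3 = 0.02581875
slovak: 0.45 × 0.15 × 0.1 × 0.9 × 0.05 = 0.00030375
P(czech | x) = 0.02581875 / 0.0299475 ≈ 0.862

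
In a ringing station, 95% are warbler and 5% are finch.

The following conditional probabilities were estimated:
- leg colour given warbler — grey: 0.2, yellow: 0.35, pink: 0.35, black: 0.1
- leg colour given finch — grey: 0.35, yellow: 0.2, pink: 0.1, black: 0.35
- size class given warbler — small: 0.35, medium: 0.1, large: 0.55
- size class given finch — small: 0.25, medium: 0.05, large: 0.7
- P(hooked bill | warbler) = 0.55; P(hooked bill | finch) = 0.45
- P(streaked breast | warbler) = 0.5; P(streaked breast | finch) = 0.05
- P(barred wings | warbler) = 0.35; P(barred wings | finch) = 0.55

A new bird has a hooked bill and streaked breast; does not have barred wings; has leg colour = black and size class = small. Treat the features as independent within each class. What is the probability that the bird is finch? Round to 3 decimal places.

warbler: 0.95 × 0.1 × 0.35 × 0.55 × 0.5 × (1−0.35) = 0.0059434375
finch: 0.05 × 0.35 × 0.25 × 0.45 × 0.05 × (1−0.55) = 0.000044296875
P(finch | x) = 0.000044296875 / 0.005987734375 ≈ 0.007

0.007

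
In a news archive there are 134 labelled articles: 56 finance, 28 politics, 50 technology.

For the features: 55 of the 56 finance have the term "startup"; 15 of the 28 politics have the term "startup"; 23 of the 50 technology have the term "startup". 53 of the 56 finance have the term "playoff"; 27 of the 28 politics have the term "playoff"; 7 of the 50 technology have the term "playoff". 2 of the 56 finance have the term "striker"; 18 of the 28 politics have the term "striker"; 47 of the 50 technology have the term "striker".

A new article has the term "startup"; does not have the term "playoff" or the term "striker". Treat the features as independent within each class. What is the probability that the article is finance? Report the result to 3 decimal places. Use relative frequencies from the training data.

0.673

finance: (56/134) × (55/56) × (3/56) × (54/56) ≈ 0.021203
politics: (28/134) × (15/28) × (1/28) × (10/28) ≈ 0.00142781
technology: (50/134) × (23/50) × (43/50) × (3/50) ≈ 0.00885672
P(finance | x) = 0.021203 / 0.03148753 ≈ 0.673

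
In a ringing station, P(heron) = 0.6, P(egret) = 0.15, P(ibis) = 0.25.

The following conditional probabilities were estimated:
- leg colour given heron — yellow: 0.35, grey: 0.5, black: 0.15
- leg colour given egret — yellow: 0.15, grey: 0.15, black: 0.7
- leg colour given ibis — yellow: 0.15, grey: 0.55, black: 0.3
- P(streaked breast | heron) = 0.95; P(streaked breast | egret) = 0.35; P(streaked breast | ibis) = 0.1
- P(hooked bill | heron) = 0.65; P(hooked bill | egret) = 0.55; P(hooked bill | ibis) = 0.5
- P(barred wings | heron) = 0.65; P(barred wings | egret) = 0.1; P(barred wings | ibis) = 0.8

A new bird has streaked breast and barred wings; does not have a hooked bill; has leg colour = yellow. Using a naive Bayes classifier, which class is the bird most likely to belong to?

heron

heron: 0.6 × 0.35 × 0.95 × (1−0.65) × 0.65 = 0.04538625
egret: 0.15 × 0.15 × 0.35 × (1−0.55) × 0.1 = 0.000354375
ibis: 0.25 × 0.15 × 0.1 × (1−0.5) × 0.8 = 0.0015
Highest score → heron.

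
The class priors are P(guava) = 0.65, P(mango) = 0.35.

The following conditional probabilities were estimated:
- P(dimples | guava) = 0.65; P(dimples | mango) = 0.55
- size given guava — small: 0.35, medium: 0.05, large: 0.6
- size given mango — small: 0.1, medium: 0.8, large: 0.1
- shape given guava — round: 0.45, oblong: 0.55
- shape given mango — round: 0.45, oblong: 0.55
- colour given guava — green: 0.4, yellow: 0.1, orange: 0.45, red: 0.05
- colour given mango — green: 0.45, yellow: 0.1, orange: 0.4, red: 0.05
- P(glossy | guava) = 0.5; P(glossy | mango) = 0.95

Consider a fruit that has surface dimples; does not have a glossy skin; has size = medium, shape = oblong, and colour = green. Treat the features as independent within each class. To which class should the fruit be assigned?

guava: 0.65 × 0.65 × 0.05 × 0.55 × 0.4 × (1−0.5) = 0.00232375
mango: 0.35 × 0.55 × 0.8 × 0.55 × 0.45 × (1−0.95) = 0.00190575
Highest score → guava.

guava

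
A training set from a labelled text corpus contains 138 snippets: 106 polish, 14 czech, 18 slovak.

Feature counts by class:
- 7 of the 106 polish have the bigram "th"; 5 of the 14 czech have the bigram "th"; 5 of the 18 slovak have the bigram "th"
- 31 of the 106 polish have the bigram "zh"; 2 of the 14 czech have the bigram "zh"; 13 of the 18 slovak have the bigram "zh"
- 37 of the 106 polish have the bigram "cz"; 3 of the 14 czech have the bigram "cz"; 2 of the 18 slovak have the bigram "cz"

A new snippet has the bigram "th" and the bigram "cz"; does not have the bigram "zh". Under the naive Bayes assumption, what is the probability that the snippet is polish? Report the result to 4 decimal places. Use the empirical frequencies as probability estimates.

polish: (106/138) × (7/106) × (75/106) × (37/106) ≈ 0.0125277
czech: (14/138) × (5/14) × (12/14) × (3/14) ≈ 0.00665484
slovak: (18/138) × (5/18) × (5/18) × (2/18) ≈ 0.00111827
P(polish | x) = 0.0125277 / 0.02030081 ≈ 0.6171

0.6171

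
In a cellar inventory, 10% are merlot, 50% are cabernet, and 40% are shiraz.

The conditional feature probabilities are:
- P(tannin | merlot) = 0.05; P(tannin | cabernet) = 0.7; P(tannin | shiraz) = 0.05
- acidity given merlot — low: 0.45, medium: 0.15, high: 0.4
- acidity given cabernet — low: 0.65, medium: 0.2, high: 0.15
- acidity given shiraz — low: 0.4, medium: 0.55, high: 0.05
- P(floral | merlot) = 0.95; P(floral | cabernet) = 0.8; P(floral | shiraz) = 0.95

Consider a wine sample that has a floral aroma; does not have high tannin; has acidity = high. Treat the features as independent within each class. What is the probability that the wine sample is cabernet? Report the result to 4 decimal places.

merlot: 0.1 × (1−0.05) × 0.4 × 0.95 = 0.0361
cabernet: 0.5 × (1−0.7) × 0.15 × 0.8 = 0.018
shiraz: 0.4 × (1−0.05) × 0.05 × 0.95 = 0.01805
P(cabernet | x) = 0.018 / 0.07215 ≈ 0.2495

0.2495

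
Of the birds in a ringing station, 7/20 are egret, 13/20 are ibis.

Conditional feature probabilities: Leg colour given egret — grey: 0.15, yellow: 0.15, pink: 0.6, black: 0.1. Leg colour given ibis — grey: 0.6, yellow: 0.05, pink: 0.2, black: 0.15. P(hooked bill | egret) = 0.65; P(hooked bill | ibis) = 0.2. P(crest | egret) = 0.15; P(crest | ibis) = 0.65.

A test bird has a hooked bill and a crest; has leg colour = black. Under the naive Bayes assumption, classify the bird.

egret: 0.35 × 0.1 × 0.65 × 0.15 = 0.0034125
ibis: 0.65 × 0.15 × 0.2 × 0.65 = 0.012675
Highest score → ibis.

ibis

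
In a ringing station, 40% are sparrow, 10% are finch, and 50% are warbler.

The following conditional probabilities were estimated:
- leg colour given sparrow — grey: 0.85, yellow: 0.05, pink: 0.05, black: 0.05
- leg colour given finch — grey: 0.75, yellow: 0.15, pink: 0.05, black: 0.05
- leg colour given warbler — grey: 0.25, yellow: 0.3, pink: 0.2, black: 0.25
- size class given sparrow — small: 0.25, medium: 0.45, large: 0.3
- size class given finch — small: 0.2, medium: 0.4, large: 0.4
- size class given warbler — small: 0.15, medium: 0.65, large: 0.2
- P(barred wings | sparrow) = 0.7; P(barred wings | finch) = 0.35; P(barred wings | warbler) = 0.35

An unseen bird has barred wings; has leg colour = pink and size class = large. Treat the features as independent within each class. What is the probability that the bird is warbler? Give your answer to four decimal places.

0.5882

sparrow: 0.4 × 0.05 × 0.3 × 0.7 = 0.0042
finch: 0.1 × 0.05 × 0.4 × 0.35 = 0.0007
warbler: 0.5 × 0.2 × 0.2 × 0.35 = 0.007
P(warbler | x) = 0.007 / 0.0119 ≈ 0.5882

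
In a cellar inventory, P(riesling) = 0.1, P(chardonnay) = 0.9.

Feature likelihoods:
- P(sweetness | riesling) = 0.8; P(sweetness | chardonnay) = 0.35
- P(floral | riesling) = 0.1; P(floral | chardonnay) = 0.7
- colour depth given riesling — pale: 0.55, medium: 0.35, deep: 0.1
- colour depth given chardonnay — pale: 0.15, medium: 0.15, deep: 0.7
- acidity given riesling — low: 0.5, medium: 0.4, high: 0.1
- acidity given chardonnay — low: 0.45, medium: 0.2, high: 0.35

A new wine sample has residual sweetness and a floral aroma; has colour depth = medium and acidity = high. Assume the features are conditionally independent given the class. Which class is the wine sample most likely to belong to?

riesling: 0.1 × 0.8 × 0.1 × 0.35 × 0.1 = 0.00028
chardonnay: 0.9 × 0.35 × 0.7 × 0.15 × 0.35 = 0.01157625
Highest score → chardonnay.

chardonnay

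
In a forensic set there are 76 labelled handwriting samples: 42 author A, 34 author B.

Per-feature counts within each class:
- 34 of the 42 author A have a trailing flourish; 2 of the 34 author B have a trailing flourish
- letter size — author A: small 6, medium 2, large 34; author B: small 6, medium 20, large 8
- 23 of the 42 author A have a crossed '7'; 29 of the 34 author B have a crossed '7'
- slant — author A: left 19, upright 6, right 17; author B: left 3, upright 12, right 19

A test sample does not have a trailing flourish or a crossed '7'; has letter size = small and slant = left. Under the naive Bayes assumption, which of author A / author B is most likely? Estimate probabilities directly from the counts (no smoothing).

author A

author A: (42/76) × (8/42) × (6/42) × (19/42) × (19/42) ≈ 0.00307742
author B: (34/76) × (32/34) × (6/34) × (5/34) × (3/34) ≈ 0.000964145
Highest score → author A.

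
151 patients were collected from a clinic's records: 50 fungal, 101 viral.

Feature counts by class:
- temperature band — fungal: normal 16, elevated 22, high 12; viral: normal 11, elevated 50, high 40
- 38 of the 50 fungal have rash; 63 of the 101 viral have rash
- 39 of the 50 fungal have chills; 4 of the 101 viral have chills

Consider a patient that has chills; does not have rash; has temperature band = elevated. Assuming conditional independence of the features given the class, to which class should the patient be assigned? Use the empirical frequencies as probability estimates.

fungal: (50/151) × (22/50) × (12/50) × (39/50) ≈ 0.0272742
viral: (101/151) × (50/101) × (38/101) × (4/101) ≈ 0.00493394
Highest score → fungal.

fungal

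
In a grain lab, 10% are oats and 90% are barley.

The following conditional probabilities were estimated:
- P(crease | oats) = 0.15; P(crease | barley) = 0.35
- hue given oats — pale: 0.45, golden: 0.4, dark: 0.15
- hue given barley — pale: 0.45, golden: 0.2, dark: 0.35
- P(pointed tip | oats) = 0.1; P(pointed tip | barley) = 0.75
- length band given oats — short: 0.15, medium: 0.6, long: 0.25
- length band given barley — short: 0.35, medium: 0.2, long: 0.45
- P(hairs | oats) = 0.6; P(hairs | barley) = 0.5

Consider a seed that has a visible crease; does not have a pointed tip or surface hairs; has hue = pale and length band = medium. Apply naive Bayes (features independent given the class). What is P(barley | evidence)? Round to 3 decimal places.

oats: 0.1 × 0.15 × 0.45 × (1−0.1) × 0.6 × (1−0.6) = 0.001458
barley: 0.9 × 0.35 × 0.45 × (1−0.75) × 0.2 × (1−0.5) = 0.00354375
P(barley | x) = 0.00354375 / 0.00500175 ≈ 0.709

0.709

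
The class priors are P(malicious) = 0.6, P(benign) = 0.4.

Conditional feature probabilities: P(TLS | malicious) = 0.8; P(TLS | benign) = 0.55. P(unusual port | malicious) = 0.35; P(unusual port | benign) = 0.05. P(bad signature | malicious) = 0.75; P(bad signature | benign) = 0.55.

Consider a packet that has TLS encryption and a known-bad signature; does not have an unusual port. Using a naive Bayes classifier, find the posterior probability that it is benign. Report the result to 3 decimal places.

malicious: 0.6 × 0.8 × (1−0.35) × 0.75 = 0.234
benign: 0.4 × 0.55 × (1−0.05) × 0.55 = 0.11495
P(benign | x) = 0.11495 / 0.34895 ≈ 0.329

0.329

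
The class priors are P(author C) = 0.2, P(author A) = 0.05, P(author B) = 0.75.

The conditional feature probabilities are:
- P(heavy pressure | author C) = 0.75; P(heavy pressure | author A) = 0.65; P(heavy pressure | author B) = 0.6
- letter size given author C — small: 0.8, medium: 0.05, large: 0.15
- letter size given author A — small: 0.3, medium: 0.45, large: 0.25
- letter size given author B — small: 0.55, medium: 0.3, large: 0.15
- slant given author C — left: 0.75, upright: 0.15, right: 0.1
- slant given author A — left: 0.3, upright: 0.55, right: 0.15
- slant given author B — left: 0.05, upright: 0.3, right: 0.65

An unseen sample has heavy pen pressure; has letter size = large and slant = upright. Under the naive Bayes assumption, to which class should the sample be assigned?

author C: 0.2 × 0.75 × 0.15 × 0.15 = 0.003375
author A: 0.05 × 0.65 × 0.25 × 0.55 = 0.00446875
author B: 0.75 × 0.6 × 0.15 × 0.3 = 0.02025
Highest score → author B.

author B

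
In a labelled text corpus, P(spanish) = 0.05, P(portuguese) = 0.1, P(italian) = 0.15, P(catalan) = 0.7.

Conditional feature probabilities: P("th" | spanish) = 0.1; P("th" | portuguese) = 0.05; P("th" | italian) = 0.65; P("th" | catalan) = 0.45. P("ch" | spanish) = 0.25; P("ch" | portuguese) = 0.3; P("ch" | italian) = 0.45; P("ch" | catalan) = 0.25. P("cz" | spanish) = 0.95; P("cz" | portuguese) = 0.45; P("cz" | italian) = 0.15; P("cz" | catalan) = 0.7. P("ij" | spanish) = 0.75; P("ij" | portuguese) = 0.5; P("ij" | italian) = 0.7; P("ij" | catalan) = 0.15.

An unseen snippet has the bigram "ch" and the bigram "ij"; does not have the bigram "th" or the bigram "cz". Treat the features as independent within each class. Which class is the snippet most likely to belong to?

italian

spanish: 0.05 × (1−0.1) × 0.25 × (1−0.95) × 0.75 = 0.000421875
portuguese: 0.1 × (1−0.05) × 0.3 × (1−0.45) × 0.5 = 0.0078375
italian: 0.15 × (1−0.65) × 0.45 × (1−0.15) × 0.7 = 0.014056875
catalan: 0.7 × (1−0.45) × 0.25 × (1−0.7) × 0.15 = 0.00433125
Highest score → italian.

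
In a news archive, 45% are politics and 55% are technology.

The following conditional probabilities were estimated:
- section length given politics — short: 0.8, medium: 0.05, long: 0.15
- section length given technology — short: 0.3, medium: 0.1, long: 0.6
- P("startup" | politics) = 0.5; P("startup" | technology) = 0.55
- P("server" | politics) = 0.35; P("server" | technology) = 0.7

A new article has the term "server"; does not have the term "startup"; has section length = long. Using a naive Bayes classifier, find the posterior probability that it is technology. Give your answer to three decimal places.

0.898

politics: 0.45 × 0.15 × (1−0.5) × 0.35 = 0.0118125
technology: 0.55 × 0.6 × (1−0.55) × 0.7 = 0.10395
P(technology | x) = 0.10395 / 0.1157625 ≈ 0.898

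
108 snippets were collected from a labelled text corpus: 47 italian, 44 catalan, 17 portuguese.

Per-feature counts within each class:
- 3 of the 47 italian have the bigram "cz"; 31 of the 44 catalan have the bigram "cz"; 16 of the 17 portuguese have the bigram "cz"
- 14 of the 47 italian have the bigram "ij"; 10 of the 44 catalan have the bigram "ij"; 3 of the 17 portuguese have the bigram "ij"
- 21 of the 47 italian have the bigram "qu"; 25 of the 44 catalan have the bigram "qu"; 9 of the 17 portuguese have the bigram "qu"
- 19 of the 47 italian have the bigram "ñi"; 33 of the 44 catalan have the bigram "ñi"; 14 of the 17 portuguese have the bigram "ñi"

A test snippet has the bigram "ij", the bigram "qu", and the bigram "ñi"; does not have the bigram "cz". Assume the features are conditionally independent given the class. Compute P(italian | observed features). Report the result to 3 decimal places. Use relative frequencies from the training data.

italian: (47/108) × (44/47) × (14/47) × (21/47) × (19/47) ≈ 0.0219198
catalan: (44/108) × (13/44) × (10/44) × (25/44) × (33/44) ≈ 0.0116578
portuguese: (17/108) × (1/17) × (3/17) × (9/17) × (14/17) ≈ 0.000712396
P(italian | x) = 0.0219198 / 0.034289996 ≈ 0.639

0.639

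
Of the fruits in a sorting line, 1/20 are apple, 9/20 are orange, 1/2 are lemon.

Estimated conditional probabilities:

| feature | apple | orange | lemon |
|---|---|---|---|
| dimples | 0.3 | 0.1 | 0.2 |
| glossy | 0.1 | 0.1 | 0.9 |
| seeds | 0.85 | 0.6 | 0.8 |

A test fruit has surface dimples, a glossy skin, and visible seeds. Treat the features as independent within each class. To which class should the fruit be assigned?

lemon

apple: 0.05 × 0.3 × 0.1 × 0.85 = 0.001275
orange: 0.45 × 0.1 × 0.1 × 0.6 = 0.0027
lemon: 0.5 × 0.2 × 0.9 × 0.8 = 0.072
Highest score → lemon.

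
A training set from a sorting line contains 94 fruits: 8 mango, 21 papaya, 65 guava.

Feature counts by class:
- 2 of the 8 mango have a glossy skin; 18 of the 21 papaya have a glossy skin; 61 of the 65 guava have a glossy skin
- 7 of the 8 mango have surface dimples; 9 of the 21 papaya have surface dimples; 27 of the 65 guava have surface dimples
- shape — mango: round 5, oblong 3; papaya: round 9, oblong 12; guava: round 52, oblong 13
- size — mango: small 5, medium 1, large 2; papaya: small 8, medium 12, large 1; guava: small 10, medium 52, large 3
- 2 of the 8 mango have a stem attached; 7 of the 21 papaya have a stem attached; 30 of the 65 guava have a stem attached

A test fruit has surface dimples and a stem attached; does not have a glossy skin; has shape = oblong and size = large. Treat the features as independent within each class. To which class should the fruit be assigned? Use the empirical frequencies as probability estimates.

mango: (8/94) × (6/8) × (7/8) × (3/8) × (2/8) × (2/8) ≈ 0.00130901
papaya: (21/94) × (3/21) × (9/21) × (12/21) × (1/21) × (7/21) ≈ 0.000124062
guava: (65/94) × (4/65) × (27/65) × (13/65) × (3/65) × (30/65) ≈ 0.0000753058
Highest score → mango.

mango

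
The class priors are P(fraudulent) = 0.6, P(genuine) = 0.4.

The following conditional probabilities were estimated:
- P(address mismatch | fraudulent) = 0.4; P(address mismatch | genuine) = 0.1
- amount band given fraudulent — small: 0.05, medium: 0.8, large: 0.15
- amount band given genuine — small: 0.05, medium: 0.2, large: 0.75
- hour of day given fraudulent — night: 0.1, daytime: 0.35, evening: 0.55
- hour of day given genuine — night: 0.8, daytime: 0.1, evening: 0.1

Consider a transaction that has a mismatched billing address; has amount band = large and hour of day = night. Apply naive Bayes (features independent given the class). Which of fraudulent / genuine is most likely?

genuine

fraudulent: 0.6 × 0.4 × 0.15 × 0.1 = 0.0036
genuine: 0.4 × 0.1 × 0.75 × 0.8 = 0.024
Highest score → genuine.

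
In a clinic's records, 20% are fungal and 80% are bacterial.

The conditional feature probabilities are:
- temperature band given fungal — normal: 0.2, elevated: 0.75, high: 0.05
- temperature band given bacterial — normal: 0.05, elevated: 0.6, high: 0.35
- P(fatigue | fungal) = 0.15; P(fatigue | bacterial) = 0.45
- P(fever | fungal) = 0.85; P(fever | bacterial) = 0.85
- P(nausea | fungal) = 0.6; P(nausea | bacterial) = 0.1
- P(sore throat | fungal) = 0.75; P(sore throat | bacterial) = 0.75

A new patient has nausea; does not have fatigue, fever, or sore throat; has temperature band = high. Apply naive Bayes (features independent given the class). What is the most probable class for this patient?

fungal: 0.2 × 0.05 × (1−0.15) × (1−0.85) × 0.6 × (1−0.75) = 0.00019125
bacterial: 0.8 × 0.35 × (1−0.45) × (1−0.85) × 0.1 × (1−0.75) = 0.0005775
Highest score → bacterial.

bacterial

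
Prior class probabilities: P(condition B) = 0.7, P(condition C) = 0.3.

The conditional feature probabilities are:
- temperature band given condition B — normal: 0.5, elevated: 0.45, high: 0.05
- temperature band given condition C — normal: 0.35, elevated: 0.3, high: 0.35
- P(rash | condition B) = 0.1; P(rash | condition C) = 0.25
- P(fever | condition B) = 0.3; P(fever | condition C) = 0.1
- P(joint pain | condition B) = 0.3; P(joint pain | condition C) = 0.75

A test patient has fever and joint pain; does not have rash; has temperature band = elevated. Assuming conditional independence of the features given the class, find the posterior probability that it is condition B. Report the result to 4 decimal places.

condition B: 0.7 × 0.45 × (1−0.1) × 0.3 × 0.3 = 0.025515
condition C: 0.3 × 0.3 × (1−0.25) × 0.1 × 0.75 = 0.0050625
P(condition B | x) = 0.025515 / 0.0305775 ≈ 0.8344

0.8344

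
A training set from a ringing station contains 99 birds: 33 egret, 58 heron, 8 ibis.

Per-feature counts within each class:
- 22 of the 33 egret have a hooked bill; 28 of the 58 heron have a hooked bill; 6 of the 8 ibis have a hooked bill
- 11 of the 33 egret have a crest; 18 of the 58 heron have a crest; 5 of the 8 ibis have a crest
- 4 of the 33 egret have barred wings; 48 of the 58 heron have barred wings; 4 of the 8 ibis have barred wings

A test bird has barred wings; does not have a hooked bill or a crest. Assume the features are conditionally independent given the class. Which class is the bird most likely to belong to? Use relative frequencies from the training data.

heron

egret: (33/99) × (11/33) × (22/33) × (4/33) ≈ 0.00897868
heron: (58/99) × (30/58) × (40/58) × (48/58) ≈ 0.172954
ibis: (8/99) × (2/8) × (3/8) × (4/8) ≈ 0.00378788
Highest score → heron.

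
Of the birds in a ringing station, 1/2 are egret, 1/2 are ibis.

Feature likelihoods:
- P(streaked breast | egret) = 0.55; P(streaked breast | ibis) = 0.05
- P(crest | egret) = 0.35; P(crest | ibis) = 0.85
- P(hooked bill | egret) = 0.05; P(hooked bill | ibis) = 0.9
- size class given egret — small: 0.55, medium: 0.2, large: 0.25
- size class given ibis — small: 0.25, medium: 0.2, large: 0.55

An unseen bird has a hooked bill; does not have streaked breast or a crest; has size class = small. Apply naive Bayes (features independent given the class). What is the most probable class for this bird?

ibis

egret: 0.5 × (1−0.55) × (1−0.35) × 0.05 × 0.55 = 0.004021875
ibis: 0.5 × (1−0.05) × (1−0.85) × 0.9 × 0.25 = 0.01603125
Highest score → ibis.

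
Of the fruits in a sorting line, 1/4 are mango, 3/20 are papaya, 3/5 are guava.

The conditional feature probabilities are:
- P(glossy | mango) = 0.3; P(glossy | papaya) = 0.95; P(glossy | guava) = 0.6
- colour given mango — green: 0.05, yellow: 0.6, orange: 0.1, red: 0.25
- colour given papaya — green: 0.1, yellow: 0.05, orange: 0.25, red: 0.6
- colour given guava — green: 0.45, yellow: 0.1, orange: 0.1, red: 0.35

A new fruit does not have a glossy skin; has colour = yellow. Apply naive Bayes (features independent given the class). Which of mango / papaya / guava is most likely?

mango

mango: 0.25 × (1−0.3) × 0.6 = 0.105
papaya: 0.15 × (1−0.95) × 0.05 = 0.000375
guava: 0.6 × (1−0.6) × 0.1 = 0.024
Highest score → mango.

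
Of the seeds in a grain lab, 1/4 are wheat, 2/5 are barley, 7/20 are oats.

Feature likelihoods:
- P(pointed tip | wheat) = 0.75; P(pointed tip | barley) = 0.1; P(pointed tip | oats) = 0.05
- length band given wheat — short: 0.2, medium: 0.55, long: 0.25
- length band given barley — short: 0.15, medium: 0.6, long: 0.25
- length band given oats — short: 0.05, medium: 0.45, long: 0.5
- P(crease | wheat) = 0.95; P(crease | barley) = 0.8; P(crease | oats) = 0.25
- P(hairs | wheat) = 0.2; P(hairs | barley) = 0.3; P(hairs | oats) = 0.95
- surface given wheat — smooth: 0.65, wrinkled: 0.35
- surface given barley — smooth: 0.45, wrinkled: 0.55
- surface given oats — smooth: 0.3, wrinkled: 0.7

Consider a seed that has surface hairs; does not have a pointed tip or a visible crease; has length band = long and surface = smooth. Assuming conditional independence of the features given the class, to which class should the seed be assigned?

oats

wheat: 0.25 × (1−0.75) × 0.25 × (1−0.95) × 0.2 × 0.65 = 0.0001015625
barley: 0.4 × (1−0.1) × 0.25 × (1−0.8) × 0.3 × 0.45 = 0.00243
oats: 0.35 × (1−0.05) × 0.5 × (1−0.25) × 0.95 × 0.3 = 0.0355359375
Highest score → oats.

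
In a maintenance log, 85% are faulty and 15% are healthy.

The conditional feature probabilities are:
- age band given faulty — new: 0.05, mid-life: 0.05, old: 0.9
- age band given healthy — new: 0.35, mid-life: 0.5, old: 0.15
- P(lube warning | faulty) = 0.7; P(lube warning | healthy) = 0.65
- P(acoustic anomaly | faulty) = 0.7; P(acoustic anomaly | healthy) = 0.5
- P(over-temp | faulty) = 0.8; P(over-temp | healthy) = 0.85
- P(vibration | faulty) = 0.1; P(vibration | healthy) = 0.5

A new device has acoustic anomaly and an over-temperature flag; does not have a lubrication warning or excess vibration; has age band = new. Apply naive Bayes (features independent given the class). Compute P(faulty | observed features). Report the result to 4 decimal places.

0.6220

faulty: 0.85 × 0.05 × (1−0.7) × 0.7 × 0.8 × (1−0.1) = 0.006426
healthy: 0.15 × 0.35 × (1−0.65) × 0.5 × 0.85 × (1−0.5) = 0.0039046875
P(faulty | x) = 0.006426 / 0.0103306875 ≈ 0.6220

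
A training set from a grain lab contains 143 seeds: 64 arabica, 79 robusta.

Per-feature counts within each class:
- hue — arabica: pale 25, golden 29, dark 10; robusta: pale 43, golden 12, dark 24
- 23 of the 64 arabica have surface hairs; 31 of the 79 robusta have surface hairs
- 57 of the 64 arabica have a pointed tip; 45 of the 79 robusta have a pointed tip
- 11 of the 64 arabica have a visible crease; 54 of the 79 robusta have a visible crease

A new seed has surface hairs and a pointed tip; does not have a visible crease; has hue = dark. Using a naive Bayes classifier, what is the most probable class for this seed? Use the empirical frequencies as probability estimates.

arabica

arabica: (64/143) × (10/64) × (23/64) × (57/64) × (53/64) ≈ 0.0185354
robusta: (79/143) × (24/79) × (31/79) × (45/79) × (25/79) ≈ 0.0118716
Highest score → arabica.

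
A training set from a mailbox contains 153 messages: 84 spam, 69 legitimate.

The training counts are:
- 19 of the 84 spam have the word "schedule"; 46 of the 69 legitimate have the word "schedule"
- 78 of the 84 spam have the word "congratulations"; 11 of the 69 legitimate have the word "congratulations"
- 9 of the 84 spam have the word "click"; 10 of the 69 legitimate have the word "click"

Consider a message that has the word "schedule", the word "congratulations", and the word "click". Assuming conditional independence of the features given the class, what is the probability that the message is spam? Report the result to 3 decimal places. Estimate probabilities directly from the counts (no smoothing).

0.640

spam: (84/153) × (19/84) × (78/84) × (9/84) ≈ 0.0123549
legitimate: (69/153) × (46/69) × (11/69) × (10/69) ≈ 0.00694642
P(spam | x) = 0.0123549 / 0.01930132 ≈ 0.640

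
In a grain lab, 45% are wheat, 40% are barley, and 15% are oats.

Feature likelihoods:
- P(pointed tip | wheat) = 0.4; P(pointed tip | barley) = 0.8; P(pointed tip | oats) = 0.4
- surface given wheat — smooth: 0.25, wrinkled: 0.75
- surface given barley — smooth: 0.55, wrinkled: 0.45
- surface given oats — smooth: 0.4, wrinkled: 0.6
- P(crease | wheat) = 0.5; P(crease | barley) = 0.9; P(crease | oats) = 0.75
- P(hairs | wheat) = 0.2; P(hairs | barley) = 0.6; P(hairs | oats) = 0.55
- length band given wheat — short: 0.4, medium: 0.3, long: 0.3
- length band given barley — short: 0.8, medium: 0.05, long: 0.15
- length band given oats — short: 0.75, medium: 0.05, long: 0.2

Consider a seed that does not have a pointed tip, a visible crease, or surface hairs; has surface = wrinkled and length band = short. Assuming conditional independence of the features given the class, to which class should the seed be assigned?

wheat: 0.45 × (1−0.4) × 0.75 × (1−0.5) × (1−0.2) × 0.4 = 0.0324
barley: 0.4 × (1−0.8) × 0.45 × (1−0.9) × (1−0.6) × 0.8 = 0.001152
oats: 0.15 × (1−0.4) × 0.6 × (1−0.75) × (1−0.55) × 0.75 = 0.00455625
Highest score → wheat.

wheat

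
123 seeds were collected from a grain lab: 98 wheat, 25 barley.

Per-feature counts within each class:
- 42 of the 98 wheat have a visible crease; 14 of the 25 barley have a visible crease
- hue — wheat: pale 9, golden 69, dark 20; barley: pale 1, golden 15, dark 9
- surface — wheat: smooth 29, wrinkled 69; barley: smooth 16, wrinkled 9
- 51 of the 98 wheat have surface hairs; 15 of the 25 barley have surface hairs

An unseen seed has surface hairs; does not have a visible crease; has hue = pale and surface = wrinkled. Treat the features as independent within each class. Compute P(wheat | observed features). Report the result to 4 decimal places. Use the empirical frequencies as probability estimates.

0.9520

wheat: (98/123) × (56/98) × (9/98) × (69/98) × (51/98) ≈ 0.0153203
barley: (25/123) × (11/25) × (1/25) × (9/25) × (15/25) ≈ 0.000772683
P(wheat | x) = 0.0153203 / 0.016092983 ≈ 0.9520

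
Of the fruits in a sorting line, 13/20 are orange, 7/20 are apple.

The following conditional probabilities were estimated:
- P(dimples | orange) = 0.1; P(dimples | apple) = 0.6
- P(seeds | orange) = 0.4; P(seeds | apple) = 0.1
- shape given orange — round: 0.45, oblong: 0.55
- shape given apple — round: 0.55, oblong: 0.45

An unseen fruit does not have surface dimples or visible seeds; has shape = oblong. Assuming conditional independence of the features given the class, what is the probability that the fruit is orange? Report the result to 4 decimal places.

orange: 0.65 × (1−0.1) × (1−0.4) × 0.55 = 0.19305
apple: 0.35 × (1−0.6) × (1−0.1) × 0.45 = 0.0567
P(orange | x) = 0.19305 / 0.24975 ≈ 0.7730

0.7730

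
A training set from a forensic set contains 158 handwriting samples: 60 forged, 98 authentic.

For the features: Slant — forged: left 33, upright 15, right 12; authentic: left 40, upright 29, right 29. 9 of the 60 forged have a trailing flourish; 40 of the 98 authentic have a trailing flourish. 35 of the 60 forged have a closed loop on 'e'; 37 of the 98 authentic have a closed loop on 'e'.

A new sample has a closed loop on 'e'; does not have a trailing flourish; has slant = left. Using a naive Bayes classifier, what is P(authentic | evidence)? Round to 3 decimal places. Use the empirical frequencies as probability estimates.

forged: (60/158) × (33/60) × (51/60) × (35/60) ≈ 0.10356
authentic: (98/158) × (40/98) × (58/98) × (37/98) ≈ 0.0565693
P(authentic | x) = 0.0565693 / 0.1601293 ≈ 0.353

0.353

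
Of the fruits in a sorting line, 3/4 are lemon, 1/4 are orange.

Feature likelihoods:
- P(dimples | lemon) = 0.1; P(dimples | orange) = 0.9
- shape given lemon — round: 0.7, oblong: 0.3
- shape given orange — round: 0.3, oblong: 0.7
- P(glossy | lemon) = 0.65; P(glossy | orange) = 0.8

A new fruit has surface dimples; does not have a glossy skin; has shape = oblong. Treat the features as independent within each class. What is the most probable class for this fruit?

orange

lemon: 0.75 × 0.1 × 0.3 × (1−0.65) = 0.007875
orange: 0.25 × 0.9 × 0.7 × (1−0.8) = 0.0315
Highest score → orange.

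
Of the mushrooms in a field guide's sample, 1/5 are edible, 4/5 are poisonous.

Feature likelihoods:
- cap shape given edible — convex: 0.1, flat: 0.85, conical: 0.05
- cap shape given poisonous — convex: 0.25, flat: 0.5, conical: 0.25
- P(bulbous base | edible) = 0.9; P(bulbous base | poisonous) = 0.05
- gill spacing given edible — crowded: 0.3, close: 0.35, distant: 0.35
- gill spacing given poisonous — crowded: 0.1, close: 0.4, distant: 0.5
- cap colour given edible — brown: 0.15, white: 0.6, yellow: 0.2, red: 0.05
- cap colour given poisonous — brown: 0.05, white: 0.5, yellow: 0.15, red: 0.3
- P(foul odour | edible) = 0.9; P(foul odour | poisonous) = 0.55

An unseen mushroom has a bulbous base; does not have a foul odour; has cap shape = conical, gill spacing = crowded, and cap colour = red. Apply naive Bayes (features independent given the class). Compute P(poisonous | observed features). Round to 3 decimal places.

0.909

edible: 0.2 × 0.05 × 0.9 × 0.3 × 0.05 × (1−0.9) = 0.0000135
poisonous: 0.8 × 0.25 × 0.05 × 0.1 × 0.3 × (1−0.55) = 0.000135
P(poisonous | x) = 0.000135 / 0.0001485 ≈ 0.909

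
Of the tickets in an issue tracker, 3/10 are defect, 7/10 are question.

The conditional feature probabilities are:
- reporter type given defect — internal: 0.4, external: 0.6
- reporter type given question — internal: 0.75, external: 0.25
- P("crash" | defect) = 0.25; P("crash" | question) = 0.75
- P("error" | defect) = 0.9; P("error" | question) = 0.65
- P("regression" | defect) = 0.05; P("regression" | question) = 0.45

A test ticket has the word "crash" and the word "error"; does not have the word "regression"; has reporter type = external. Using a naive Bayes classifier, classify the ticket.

defect: 0.3 × 0.6 × 0.25 × 0.9 × (1−0.05) = 0.038475
question: 0.7 × 0.25 × 0.75 × 0.65 × (1−0.45) = 0.046921875
Highest score → question.

question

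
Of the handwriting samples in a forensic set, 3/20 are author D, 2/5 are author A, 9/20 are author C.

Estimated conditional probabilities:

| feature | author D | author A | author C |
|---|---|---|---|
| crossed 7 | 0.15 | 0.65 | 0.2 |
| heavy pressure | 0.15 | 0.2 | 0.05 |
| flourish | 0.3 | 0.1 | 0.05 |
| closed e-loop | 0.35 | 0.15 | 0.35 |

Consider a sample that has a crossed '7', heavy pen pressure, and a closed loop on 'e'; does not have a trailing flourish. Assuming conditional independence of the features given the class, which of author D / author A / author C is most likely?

author A

author D: 0.15 × 0.15 × 0.15 × (1−0.3) × 0.35 = 0.000826875
author A: 0.4 × 0.65 × 0.2 × (1−0.1) × 0.15 = 0.00702
author C: 0.45 × 0.2 × 0.05 × (1−0.05) × 0.35 = 0.00149625
Highest score → author A.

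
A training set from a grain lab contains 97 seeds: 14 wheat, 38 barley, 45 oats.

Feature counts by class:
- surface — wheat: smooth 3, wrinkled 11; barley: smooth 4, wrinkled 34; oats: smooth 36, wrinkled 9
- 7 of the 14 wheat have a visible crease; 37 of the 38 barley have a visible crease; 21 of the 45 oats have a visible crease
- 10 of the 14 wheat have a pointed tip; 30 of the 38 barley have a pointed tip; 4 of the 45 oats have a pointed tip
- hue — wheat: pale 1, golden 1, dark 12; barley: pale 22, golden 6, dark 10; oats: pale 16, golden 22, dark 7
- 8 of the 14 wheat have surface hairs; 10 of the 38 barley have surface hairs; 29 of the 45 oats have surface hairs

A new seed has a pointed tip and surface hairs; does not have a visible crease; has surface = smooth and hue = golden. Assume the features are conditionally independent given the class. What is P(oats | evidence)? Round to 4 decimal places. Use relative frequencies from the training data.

0.9193

wheat: (14/97) × (3/14) × (7/14) × (10/14) × (1/14) × (8/14) ≈ 0.000450843
barley: (38/97) × (4/38) × (1/38) × (30/38) × (6/38) × (10/38) ≈ 0.0000355981
oats: (45/97) × (36/45) × (24/45) × (4/45) × (22/45) × (29/45) ≈ 0.00554335
P(oats | x) = 0.00554335 / 0.0060297911 ≈ 0.9193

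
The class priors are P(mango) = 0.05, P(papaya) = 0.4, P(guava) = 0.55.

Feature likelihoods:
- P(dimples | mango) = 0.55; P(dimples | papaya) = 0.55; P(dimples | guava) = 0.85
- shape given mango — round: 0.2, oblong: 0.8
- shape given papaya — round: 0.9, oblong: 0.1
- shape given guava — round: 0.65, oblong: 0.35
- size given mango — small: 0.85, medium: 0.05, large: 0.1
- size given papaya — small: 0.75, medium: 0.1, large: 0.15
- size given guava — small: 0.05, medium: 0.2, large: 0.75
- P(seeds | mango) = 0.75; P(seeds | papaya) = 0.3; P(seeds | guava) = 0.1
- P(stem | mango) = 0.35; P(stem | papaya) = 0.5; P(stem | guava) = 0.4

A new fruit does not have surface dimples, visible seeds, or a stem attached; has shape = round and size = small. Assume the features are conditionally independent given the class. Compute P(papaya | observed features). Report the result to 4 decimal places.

0.9536

mango: 0.05 × (1−0.55) × 0.2 × 0.85 × (1−0.75) × (1−0.35) = 0.0006215625
papaya: 0.4 × (1−0.55) × 0.9 × 0.75 × (1−0.3) × (1−0.5) = 0.042525
guava: 0.55 × (1−0.85) × 0.65 × 0.05 × (1−0.1) × (1−0.4) = 0.001447875
P(papaya | x) = 0.042525 / 0.0445944375 ≈ 0.9536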